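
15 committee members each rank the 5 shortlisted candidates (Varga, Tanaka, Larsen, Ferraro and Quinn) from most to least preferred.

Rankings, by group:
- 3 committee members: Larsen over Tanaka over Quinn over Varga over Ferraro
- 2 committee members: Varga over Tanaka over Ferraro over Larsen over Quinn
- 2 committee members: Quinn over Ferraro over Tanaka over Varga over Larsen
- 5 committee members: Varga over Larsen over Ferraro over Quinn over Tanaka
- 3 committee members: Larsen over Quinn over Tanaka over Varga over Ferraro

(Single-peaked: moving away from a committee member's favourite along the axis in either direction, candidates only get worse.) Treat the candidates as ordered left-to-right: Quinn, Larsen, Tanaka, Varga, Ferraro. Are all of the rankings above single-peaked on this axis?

Axis positions: Quinn=1, Larsen=2, Tanaka=3, Varga=4, Ferraro=5.
Group 1 (peak Larsen at position 2): ranking walks positions 2-3-1-4-5, expanding outward from the peak — single-peaked.
Group 2 (peak Varga at position 4): ranking walks positions 4-3-5-2-1, expanding outward from the peak — single-peaked.
Group 3: ranking walks positions 1-5-3-4-2; Ferraro is ranked above Larsen even though Larsen lies between Ferraro and the peak Quinn on the axis — preferences dip and rise again. Not single-peaked.
Group 4: ranking walks positions 4-2-5-1-3; Larsen is ranked above Tanaka even though Tanaka lies between Larsen and the peak Varga on the axis — preferences dip and rise again. Not single-peaked.
Group 5 (peak Larsen at position 2): ranking walks positions 2-1-3-4-5, expanding outward from the peak — single-peaked.
Group 3 violates single-peakedness, so the profile is not single-peaked on this axis.

no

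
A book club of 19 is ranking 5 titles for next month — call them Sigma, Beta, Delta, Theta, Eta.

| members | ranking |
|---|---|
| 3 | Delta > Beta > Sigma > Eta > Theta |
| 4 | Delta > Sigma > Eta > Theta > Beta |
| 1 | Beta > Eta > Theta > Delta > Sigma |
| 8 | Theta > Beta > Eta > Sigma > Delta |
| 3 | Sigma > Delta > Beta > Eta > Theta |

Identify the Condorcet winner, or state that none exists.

Head-to-head results (19 members):
Sigma vs Beta: Beta, 12–7.
Sigma–Delta: Sigma 11–8.
Sigma vs Theta: Sigma wins 10–9.
Sigma vs Eta: Sigma, 10–9.
Beta–Delta: Delta 10–9.
Beta vs Theta: Theta wins 12–7.
Beta–Eta: Beta 15–4.
Delta vs Theta: Delta wins 10–9.
Delta vs Eta: Delta, 10–9.
Theta vs Eta: Eta, 11–8.
Each book drops at least one matchup (Sigma loses to Beta; Beta loses to Delta; Delta loses to Sigma; Theta loses to Sigma; Eta loses to Sigma); the cycle Sigma → Delta → Beta → Sigma rules out a Condorcet winner.

none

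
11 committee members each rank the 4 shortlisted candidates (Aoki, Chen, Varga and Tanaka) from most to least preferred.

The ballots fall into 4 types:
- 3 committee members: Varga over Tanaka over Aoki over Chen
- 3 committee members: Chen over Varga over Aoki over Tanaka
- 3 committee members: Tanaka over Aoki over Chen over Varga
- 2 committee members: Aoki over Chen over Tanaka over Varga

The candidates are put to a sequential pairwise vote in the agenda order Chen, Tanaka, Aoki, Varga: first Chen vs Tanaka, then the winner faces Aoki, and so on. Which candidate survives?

Round 1: Chen vs Tanaka — 5–6, Tanaka advances.
Round 2: Tanaka vs Aoki — 6–5, Tanaka advances.
Round 3: Tanaka vs Varga — 5–6, Varga advances.
The agenda winner is Varga.

Varga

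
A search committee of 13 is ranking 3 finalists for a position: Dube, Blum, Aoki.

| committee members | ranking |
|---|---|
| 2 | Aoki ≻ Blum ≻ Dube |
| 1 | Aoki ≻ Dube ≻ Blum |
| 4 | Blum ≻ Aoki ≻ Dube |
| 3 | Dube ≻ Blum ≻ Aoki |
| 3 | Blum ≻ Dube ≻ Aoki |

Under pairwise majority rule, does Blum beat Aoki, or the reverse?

Ballots ranking Blum above Aoki: 4 + 3 + 3 = 10.
Ballots ranking Aoki above Blum: 13 − 10 = 3.
Blum wins the head-to-head 10–3.

Blum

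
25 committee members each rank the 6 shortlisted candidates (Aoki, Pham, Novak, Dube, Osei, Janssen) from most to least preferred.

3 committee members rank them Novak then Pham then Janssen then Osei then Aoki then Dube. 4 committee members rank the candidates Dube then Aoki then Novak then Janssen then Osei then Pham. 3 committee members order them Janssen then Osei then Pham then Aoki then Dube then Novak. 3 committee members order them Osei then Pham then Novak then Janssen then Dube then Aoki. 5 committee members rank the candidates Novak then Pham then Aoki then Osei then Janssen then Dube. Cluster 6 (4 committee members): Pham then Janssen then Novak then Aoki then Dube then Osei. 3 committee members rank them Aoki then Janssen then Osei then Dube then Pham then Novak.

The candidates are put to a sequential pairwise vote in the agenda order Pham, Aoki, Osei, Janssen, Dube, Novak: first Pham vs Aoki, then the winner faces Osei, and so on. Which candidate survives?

Round 1: Pham vs Aoki — 18–7, Pham advances.
Round 2: Pham vs Osei — 12–13, Osei advances.
Round 3: Osei vs Janssen — 8–17, Janssen advances.
Round 4: Janssen vs Dube — 21–4, Janssen advances.
Round 5: Janssen vs Novak — 10–15, Novak advances.
The agenda winner is Novak.

Novak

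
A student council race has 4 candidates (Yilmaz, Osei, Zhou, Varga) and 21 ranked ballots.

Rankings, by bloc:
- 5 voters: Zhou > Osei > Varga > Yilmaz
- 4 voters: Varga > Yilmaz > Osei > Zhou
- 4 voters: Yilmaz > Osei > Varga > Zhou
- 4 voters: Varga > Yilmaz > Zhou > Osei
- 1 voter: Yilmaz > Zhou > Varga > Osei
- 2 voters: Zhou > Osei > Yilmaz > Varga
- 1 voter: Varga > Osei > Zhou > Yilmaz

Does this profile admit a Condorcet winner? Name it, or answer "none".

Check each pair by majority over 21 ballots:
Yilmaz–Osei: Yilmaz 13–8.
Yilmaz vs Zhou: Yilmaz wins 13–8.
Yilmaz vs Varga: Varga, 14–7.
Osei vs Zhou: Zhou wins 12–9.
Osei vs Varga: Osei preferred on 5+4+2 = 11 ballots; Osei wins 11–10.
Zhou vs Varga: Varga, 13–8.
Each candidate drops at least one matchup (Yilmaz loses to Varga; Osei loses to Yilmaz; Zhou loses to Yilmaz; Varga loses to Osei); the cycle Yilmaz → Osei → Varga → Yilmaz rules out a Condorcet winner.

none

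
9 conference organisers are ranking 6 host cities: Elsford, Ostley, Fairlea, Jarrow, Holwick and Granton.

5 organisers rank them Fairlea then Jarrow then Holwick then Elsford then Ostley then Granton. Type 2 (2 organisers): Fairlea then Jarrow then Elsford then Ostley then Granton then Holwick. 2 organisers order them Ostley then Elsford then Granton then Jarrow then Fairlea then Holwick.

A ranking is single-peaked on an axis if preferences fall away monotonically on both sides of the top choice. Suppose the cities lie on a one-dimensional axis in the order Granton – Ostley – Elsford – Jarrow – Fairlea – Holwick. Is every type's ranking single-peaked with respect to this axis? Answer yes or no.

Axis positions: Granton=1, Ostley=2, Elsford=3, Jarrow=4, Fairlea=5, Holwick=6.
Type 1 (peak Fairlea at position 5): ranking walks positions 5-4-6-3-2-1, expanding outward from the peak — single-peaked.
Type 2 (peak Fairlea at position 5): ranking walks positions 5-4-3-2-1-6, expanding outward from the peak — single-peaked.
Type 3 (peak Ostley at position 2): ranking walks positions 2-3-1-4-5-6, expanding outward from the peak — single-peaked.
Every ranking is single-peaked on this axis.

yes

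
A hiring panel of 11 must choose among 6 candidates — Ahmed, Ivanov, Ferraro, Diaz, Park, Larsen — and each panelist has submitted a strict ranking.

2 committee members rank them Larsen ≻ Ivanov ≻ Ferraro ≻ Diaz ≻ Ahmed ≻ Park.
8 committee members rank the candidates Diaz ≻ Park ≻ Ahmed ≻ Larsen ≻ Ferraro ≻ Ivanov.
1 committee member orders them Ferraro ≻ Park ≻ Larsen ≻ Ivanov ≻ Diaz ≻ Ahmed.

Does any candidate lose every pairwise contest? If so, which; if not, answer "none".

Ivanov

Head-to-head results (11 committee members):
Ahmed vs Ivanov: 8 for Ahmed, 3 for Ivanov — Ahmed by 8–3.
Ahmed vs Ferraro: Ahmed is ranked higher on 8 ballots, Ferraro on 3. Ahmed wins 8–3.
Ahmed–Diaz: Diaz 11–0.
Ahmed vs Park: Ahmed is ranked higher on 2 ballots, Park on 9. Park wins 9–2.
Ahmed vs Larsen: Ahmed is ranked higher on 8 ballots, Larsen on 3. Ahmed wins 8–3.
Ivanov vs Ferraro: Ferraro wins 9–2.
Ivanov vs Diaz: Diaz wins 8–3.
Ivanov vs Park: Park, 9–2.
Ivanov vs Larsen: Ivanov preferred on 0 ballots; Larsen wins 11–0.
Ferraro vs Diaz: 3 to 8, Diaz.
Ferraro–Park: Park 8–3.
Ferraro vs Larsen: Larsen, 10–1.
Diaz vs Park: Diaz is ranked higher on 2+8 = 10 ballots, Park on 1. Diaz wins 10–1.
Diaz vs Larsen: Diaz, 8–3.
Park vs Larsen: Park is ranked higher on 8+1 = 9 ballots, Larsen on 2. Park wins 9–2.
Ivanov loses to every other candidate — it is the Condorcet loser.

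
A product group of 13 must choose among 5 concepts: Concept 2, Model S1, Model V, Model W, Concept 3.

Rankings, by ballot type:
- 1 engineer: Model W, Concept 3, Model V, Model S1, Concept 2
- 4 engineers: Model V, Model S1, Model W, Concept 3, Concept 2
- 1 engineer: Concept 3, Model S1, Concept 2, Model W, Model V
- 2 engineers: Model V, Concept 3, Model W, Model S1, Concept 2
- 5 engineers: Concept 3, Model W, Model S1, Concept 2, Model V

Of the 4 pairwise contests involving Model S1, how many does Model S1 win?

Model S1 against each rival (13 engineers):
Model S1 vs Concept 2: 13 to 0, Model S1.
Model S1 vs Model V: Model V, 7–6.
Model S1 vs Model W: 4+1 = 5 for Model S1, 8 for Model W — Model W by 8–5.
Model S1 vs Concept 3: Model S1 preferred on 4 ballots; Concept 3 wins 9–4.
Model S1 beats Concept 2; loses to Model V, Model W, Concept 3 — 1 pairwise win.

1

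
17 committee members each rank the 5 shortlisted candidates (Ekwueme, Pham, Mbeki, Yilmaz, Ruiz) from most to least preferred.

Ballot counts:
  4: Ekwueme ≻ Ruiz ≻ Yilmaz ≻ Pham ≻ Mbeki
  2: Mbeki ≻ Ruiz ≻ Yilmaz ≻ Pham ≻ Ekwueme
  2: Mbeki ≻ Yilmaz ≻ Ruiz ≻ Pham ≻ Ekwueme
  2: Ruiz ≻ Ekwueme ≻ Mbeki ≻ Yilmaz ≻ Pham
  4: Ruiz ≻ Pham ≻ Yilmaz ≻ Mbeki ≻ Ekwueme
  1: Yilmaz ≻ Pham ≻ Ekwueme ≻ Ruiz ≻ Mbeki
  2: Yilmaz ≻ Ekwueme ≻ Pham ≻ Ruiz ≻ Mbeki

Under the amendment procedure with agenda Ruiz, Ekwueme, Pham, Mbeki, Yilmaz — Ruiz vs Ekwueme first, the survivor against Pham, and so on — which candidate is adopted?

Ruiz

Round 1: Ruiz vs Ekwueme — 10–7, Ruiz advances.
Round 2: Ruiz vs Pham — 14–3, Ruiz advances.
Round 3: Ruiz vs Mbeki — 13–4, Ruiz advances.
Round 4: Ruiz vs Yilmaz — 12–5, Ruiz advances.
The agenda winner is Ruiz.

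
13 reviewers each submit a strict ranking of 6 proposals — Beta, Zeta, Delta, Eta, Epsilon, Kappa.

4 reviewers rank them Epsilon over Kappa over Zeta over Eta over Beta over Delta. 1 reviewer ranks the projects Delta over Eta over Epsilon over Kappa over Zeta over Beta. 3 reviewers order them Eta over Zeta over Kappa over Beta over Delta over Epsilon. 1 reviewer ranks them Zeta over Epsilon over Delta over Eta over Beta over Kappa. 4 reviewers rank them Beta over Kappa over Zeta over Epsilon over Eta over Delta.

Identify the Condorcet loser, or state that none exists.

Delta

Pairwise majorities:
Beta vs Zeta: Beta preferred on 4 ballots; Zeta wins 9–4.
Beta–Delta: Beta 11–2.
Beta vs Eta: Eta, 9–4.
Beta vs Epsilon: Beta is ranked higher on 3+4 = 7 ballots, Epsilon on 6. Beta wins 7–6.
Beta vs Kappa: Kappa, 8–5.
Zeta vs Delta: Zeta, 12–1.
Zeta vs Eta: Zeta wins 9–4.
Zeta vs Epsilon: 8 to 5, Zeta.
Zeta vs Kappa: 3+1 = 4 for Zeta, 9 for Kappa — Kappa by 9–4.
Delta vs Eta: 1+1 = 2 for Delta, 11 for Eta — Eta by 11–2.
Delta vs Epsilon: 4 to 9, Epsilon.
Delta vs Kappa: Delta is ranked higher on 1+1 = 2 ballots, Kappa on 11. Kappa wins 11–2.
Eta vs Epsilon: Epsilon, 9–4.
Eta–Kappa: Kappa 8–5.
Epsilon vs Kappa: 6 to 7, Kappa.
Only Delta has no wins; Delta is the Condorcet loser.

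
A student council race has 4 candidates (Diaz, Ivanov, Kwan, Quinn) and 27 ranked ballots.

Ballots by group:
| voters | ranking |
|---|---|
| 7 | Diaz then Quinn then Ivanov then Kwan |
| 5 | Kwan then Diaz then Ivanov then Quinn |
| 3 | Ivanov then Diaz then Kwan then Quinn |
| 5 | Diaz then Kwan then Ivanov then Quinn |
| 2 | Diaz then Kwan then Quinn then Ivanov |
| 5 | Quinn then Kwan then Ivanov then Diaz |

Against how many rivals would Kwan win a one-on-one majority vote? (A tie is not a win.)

2

Kwan against each rival (27 voters):
Kwan vs Diaz: Diaz, 17–10.
Kwan vs Ivanov: Kwan wins 17–10.
Kwan vs Quinn: Kwan, 15–12.
Kwan beats Ivanov, Quinn; loses to Diaz — 2 pairwise wins.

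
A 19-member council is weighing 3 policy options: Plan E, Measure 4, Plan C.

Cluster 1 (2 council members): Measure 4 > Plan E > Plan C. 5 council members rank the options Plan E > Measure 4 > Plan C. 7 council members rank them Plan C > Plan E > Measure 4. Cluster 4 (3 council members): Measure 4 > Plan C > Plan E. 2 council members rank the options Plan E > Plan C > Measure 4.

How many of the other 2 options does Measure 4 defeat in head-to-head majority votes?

Measure 4 against each rival (19 council members):
Measure 4 vs Plan E: Measure 4 is ranked higher on 2+3 = 5 ballots, Plan E on 14. Plan E wins 14–5.
Measure 4 vs Plan C: Measure 4 preferred on 2+5+3 = 10 ballots; Measure 4 wins 10–9.
Measure 4 beats Plan C; loses to Plan E — 1 pairwise win.

1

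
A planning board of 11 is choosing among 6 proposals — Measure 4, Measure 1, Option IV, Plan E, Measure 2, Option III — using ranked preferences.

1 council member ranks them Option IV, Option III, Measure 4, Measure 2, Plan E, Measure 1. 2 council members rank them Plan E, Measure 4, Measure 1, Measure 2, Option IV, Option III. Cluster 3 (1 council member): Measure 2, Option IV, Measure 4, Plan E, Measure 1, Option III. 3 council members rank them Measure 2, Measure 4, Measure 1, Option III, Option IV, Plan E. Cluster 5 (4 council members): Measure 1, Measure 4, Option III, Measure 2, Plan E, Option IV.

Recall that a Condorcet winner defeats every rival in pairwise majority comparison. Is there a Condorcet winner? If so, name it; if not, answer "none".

Head-to-head results (11 council members):
Measure 4 vs Measure 1: 1+2+1+3 = 7 for Measure 4, 4 for Measure 1 — Measure 4 by 7–4.
Measure 4 vs Option IV: Measure 4 wins 9–2.
Measure 4 vs Plan E: Measure 4 preferred on 1+1+3+4 = 9 ballots; Measure 4 wins 9–2.
Measure 4–Measure 2: Measure 4 7–4.
Measure 4 vs Option III: 10 to 1, Measure 4.
Measure 1 vs Option IV: Measure 1 wins 9–2.
Measure 1–Plan E: Measure 1 7–4.
Measure 1 vs Measure 2: Measure 1 wins 6–5.
Measure 1 vs Option III: Measure 1, 10–1.
Option IV–Plan E: Plan E 6–5.
Option IV vs Measure 2: Measure 2 wins 10–1.
Option IV vs Option III: Option III wins 7–4.
Plan E vs Measure 2: 2 to 9, Measure 2.
Plan E vs Option III: Plan E is ranked higher on 2+1 = 3 ballots, Option III on 8. Option III wins 8–3.
Measure 2 vs Option III: Measure 2 is ranked higher on 2+1+3 = 6 ballots, Option III on 5. Measure 2 wins 6–5.
Measure 4 beats each of Measure 1, Option IV, Plan E, Measure 2, Option III — Measure 4 is the Condorcet winner.

Measure 4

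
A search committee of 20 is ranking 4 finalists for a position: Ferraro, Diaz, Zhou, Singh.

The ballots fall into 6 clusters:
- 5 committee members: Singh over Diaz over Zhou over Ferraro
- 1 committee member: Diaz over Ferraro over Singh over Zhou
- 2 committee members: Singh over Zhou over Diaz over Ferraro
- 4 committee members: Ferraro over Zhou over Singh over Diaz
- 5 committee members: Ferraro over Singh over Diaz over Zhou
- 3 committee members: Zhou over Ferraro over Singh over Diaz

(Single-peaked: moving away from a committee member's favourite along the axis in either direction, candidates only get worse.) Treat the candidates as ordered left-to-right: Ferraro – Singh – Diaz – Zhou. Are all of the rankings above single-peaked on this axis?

Axis positions: Ferraro=1, Singh=2, Diaz=3, Zhou=4.
Cluster 1 (peak Singh at position 2): ranking walks positions 2-3-4-1, expanding outward from the peak — single-peaked.
Cluster 2: ranking walks positions 3-1-2-4; Ferraro is ranked above Singh even though Singh lies between Ferraro and the peak Diaz on the axis — preferences dip and rise again. Not single-peaked.
Cluster 3: ranking walks positions 2-4-3-1; Zhou is ranked above Diaz even though Diaz lies between Zhou and the peak Singh on the axis — preferences dip and rise again. Not single-peaked.
Cluster 4: ranking walks positions 1-4-2-3; Zhou is ranked above Singh even though Singh lies between Zhou and the peak Ferraro on the axis — preferences dip and rise again. Not single-peaked.
Cluster 5 (peak Ferraro at position 1): ranking walks positions 1-2-3-4, expanding outward from the peak — single-peaked.
Cluster 6: ranking walks positions 4-1-2-3; Ferraro is ranked above Diaz even though Diaz lies between Ferraro and the peak Zhou on the axis — preferences dip and rise again. Not single-peaked.
Cluster 2 violates single-peakedness, so the profile is not single-peaked on this axis.

no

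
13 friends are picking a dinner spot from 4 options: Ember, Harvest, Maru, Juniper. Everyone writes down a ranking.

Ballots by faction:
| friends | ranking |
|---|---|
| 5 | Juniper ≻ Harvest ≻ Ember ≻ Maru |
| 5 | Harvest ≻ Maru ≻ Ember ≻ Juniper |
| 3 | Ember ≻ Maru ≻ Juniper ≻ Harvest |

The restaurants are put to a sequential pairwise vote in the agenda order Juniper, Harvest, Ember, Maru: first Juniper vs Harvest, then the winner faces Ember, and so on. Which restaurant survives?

Round 1: Juniper vs Harvest — 8–5, Juniper advances.
Round 2: Juniper vs Ember — 5–8, Ember advances.
Round 3: Ember vs Maru — 8–5, Ember advances.
Ember survives the agenda.

Ember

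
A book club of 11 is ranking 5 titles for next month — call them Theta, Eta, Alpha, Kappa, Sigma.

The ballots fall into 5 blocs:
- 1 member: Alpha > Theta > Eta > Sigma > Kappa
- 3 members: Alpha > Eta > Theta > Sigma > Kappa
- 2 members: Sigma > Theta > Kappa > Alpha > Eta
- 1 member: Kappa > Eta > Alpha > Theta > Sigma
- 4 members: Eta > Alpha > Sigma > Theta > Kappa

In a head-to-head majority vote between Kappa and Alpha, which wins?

Ballots ranking Kappa above Alpha: 2 + 1 = 3.
Ballots ranking Alpha above Kappa: 11 − 3 = 8.
Alpha wins the head-to-head 8–3.

Alpha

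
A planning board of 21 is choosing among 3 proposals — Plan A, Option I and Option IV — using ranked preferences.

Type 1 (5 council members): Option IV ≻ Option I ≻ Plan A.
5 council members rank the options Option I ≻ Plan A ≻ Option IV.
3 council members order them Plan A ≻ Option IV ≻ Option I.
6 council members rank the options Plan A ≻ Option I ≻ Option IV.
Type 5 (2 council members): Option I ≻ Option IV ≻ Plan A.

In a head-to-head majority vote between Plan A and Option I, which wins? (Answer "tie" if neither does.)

Ballots ranking Plan A above Option I: 3 + 6 = 9.
Ballots ranking Option I above Plan A: 21 − 9 = 12.
Option I wins the head-to-head 12–9.

Option I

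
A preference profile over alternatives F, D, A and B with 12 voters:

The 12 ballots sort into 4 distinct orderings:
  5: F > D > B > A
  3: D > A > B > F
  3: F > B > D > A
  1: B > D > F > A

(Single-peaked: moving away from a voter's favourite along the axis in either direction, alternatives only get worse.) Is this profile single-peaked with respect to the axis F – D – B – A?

Axis positions: F=1, D=2, B=3, A=4.
Faction 1 (peak F at position 1): ranking walks positions 1-2-3-4, expanding outward from the peak — single-peaked.
Faction 2: ranking walks positions 2-4-3-1; A is ranked above B even though B lies between A and the peak D on the axis — preferences dip and rise again. Not single-peaked.
Faction 3: ranking walks positions 1-3-2-4; B is ranked above D even though D lies between B and the peak F on the axis — preferences dip and rise again. Not single-peaked.
Faction 4 (peak B at position 3): ranking walks positions 3-2-1-4, expanding outward from the peak — single-peaked.
Faction 2 violates single-peakedness, so the profile is not single-peaked on this axis.

no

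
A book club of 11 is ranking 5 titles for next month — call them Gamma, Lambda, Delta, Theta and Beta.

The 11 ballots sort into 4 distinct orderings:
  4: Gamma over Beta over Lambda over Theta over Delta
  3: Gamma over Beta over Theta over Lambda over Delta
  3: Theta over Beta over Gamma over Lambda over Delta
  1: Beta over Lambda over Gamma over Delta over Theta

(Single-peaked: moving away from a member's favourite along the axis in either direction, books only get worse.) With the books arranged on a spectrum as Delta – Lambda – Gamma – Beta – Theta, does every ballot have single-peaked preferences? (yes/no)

no

Axis positions: Delta=1, Lambda=2, Gamma=3, Beta=4, Theta=5.
Group 1 (peak Gamma at position 3): ranking walks positions 3-4-2-5-1, expanding outward from the peak — single-peaked.
Group 2 (peak Gamma at position 3): ranking walks positions 3-4-5-2-1, expanding outward from the peak — single-peaked.
Group 3 (peak Theta at position 5): ranking walks positions 5-4-3-2-1, expanding outward from the peak — single-peaked.
Group 4: ranking walks positions 4-2-3-1-5; Lambda is ranked above Gamma even though Gamma lies between Lambda and the peak Beta on the axis — preferences dip and rise again. Not single-peaked.
Group 4 violates single-peakedness, so the profile is not single-peaked on this axis.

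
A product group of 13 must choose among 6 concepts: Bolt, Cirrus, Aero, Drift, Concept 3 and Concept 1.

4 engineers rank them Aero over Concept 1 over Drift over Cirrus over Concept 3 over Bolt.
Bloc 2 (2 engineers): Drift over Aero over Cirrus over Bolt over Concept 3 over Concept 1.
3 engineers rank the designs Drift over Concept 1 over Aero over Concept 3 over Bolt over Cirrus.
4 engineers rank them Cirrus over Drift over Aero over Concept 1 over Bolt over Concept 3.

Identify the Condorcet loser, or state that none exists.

Bolt

Head-to-head results (13 engineers):
Bolt vs Cirrus: Bolt preferred on 3 ballots; Cirrus wins 10–3.
Bolt vs Aero: Bolt preferred on 0 ballots; Aero wins 13–0.
Bolt vs Drift: Bolt is ranked higher on 0 ballots, Drift on 13. Drift wins 13–0.
Bolt–Concept 3: Concept 3 7–6.
Bolt–Concept 1: Concept 1 11–2.
Cirrus–Aero: Aero 9–4.
Cirrus vs Drift: 4 to 9, Drift.
Cirrus vs Concept 3: Cirrus wins 10–3.
Cirrus–Concept 1: Concept 1 7–6.
Aero vs Drift: 4 to 9, Drift.
Aero vs Concept 3: 4+2+3+4 = 13 for Aero, 0 for Concept 3 — Aero by 13–0.
Aero vs Concept 1: 4+2+4 = 10 for Aero, 3 for Concept 1 — Aero by 10–3.
Drift vs Concept 3: Drift wins 13–0.
Drift vs Concept 1: Drift is ranked higher on 2+3+4 = 9 ballots, Concept 1 on 4. Drift wins 9–4.
Concept 3 vs Concept 1: Concept 1 wins 11–2.
Bolt is beaten in every head-to-head and is the Condorcet loser.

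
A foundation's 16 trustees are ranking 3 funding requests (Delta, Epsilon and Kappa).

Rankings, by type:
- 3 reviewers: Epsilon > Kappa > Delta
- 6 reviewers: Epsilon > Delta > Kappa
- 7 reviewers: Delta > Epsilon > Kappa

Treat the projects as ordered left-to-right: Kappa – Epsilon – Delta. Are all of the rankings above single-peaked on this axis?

yes

Axis positions: Kappa=1, Epsilon=2, Delta=3.
Type 1 (peak Epsilon at position 2): ranking walks positions 2-1-3, expanding outward from the peak — single-peaked.
Type 2 (peak Epsilon at position 2): ranking walks positions 2-3-1, expanding outward from the peak — single-peaked.
Type 3 (peak Delta at position 3): ranking walks positions 3-2-1, expanding outward from the peak — single-peaked.
Every ranking is single-peaked on this axis.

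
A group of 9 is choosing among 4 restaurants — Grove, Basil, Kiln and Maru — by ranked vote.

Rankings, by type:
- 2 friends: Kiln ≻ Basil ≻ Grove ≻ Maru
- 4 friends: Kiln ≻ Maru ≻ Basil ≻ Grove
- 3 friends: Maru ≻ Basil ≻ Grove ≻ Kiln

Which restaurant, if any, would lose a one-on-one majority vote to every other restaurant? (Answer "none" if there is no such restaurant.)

Grove

Pairwise majorities:
Grove vs Basil: Basil, 9–0.
Grove vs Kiln: 3 to 6, Kiln.
Grove vs Maru: Grove preferred on 2 ballots; Maru wins 7–2.
Basil vs Kiln: Basil preferred on 3 ballots; Kiln wins 6–3.
Basil vs Maru: 2 to 7, Maru.
Kiln vs Maru: 2+4 = 6 for Kiln, 3 for Maru — Kiln by 6–3.
Grove is beaten in every head-to-head and is the Condorcet loser.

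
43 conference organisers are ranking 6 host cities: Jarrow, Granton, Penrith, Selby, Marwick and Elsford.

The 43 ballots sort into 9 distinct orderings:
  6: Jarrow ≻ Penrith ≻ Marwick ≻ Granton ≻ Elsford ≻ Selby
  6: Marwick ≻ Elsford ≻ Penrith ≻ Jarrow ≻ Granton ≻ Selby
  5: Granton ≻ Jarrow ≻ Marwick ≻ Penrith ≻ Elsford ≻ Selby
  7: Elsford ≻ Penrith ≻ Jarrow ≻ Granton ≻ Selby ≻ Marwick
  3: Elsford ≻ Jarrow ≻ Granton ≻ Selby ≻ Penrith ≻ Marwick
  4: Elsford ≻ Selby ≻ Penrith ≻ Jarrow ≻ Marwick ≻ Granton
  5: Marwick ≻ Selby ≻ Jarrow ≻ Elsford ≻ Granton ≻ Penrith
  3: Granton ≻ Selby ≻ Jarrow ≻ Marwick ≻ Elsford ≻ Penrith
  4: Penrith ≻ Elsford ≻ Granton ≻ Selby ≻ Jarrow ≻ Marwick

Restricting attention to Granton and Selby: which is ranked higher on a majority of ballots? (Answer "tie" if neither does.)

Ballots ranking Granton above Selby: 6 + 6 + 5 + 7 + 3 + 3 + 4 = 34.
Ballots ranking Selby above Granton: 43 − 34 = 9.
Granton wins the head-to-head 34–9.

Granton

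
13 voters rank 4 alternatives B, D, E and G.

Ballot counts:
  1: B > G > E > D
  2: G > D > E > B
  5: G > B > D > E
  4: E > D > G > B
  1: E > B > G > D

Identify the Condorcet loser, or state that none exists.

Pairwise majorities:
B vs D: B wins 7–6.
B vs E: E wins 7–6.
B vs G: B is ranked higher on 1+1 = 2 ballots, G on 11. G wins 11–2.
D vs E: 2+5 = 7 for D, 6 for E — D by 7–6.
D vs G: 4 for D, 9 for G — G by 9–4.
E vs G: 5 to 8, G.
No alternative is winless: B beats D; D beats E; E beats B; G beats B. There is no Condorcet loser.

none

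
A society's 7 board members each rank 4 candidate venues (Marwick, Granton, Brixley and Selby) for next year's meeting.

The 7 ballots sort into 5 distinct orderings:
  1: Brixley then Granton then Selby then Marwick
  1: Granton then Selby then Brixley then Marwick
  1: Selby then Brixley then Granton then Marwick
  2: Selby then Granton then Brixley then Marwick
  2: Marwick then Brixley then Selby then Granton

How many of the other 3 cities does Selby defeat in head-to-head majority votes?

3

Selby against each rival (7 organisers):
Selby vs Marwick: 1+1+1+2 = 5 for Selby, 2 for Marwick — Selby by 5–2.
Selby vs Granton: Selby, 5–2.
Selby vs Brixley: Selby is ranked higher on 1+1+2 = 4 ballots, Brixley on 3. Selby wins 4–3.
Selby beats Marwick, Granton, Brixley — 3 pairwise wins.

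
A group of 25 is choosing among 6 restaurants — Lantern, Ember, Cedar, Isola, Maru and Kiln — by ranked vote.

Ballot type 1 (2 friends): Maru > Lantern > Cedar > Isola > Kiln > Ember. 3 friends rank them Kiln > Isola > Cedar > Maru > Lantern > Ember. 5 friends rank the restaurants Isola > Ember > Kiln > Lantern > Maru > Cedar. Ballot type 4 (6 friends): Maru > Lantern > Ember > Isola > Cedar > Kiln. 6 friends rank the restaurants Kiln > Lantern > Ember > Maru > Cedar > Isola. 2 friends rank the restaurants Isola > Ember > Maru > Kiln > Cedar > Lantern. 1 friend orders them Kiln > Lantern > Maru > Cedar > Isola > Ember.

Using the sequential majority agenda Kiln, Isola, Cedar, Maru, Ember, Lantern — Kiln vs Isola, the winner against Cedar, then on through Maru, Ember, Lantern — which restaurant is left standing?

Round 1: Kiln vs Isola — 10–15, Isola advances.
Round 2: Isola vs Cedar — 16–9, Isola advances.
Round 3: Isola vs Maru — 10–15, Maru advances.
Round 4: Maru vs Ember — 12–13, Ember advances.
Round 5: Ember vs Lantern — 7–18, Lantern advances.
The agenda winner is Lantern.

Lantern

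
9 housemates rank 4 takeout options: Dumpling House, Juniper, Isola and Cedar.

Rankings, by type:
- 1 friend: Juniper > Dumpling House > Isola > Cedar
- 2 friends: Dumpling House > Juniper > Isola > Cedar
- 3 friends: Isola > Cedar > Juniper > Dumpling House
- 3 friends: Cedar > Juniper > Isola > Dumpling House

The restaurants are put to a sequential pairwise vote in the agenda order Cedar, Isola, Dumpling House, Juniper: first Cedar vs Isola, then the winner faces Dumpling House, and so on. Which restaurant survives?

Round 1: Cedar vs Isola — 3–6, Isola advances.
Round 2: Isola vs Dumpling House — 6–3, Isola advances.
Round 3: Isola vs Juniper — 3–6, Juniper advances.
The agenda winner is Juniper.

Juniper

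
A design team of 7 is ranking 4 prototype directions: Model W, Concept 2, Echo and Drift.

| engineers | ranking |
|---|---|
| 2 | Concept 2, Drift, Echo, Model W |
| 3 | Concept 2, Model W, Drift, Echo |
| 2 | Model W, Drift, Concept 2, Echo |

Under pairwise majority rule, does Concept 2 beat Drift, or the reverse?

Concept 2

Ballots ranking Concept 2 above Drift: 2 + 3 = 5.
Ballots ranking Drift above Concept 2: 7 − 5 = 2.
Concept 2 wins the head-to-head 5–2.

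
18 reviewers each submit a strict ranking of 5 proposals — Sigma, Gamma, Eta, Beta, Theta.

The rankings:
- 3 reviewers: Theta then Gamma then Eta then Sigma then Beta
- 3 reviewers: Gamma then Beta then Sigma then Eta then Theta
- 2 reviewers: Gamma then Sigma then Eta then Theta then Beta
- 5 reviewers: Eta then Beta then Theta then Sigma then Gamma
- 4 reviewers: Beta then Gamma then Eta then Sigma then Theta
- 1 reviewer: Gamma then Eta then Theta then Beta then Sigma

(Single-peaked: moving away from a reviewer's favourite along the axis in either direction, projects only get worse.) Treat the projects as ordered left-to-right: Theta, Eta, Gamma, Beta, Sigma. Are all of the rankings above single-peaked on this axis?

no

Axis positions: Theta=1, Eta=2, Gamma=3, Beta=4, Sigma=5.
Faction 1: ranking walks positions 1-3-2-5-4; Gamma is ranked above Eta even though Eta lies between Gamma and the peak Theta on the axis — preferences dip and rise again. Not single-peaked.
Faction 2 (peak Gamma at position 3): ranking walks positions 3-4-5-2-1, expanding outward from the peak — single-peaked.
Faction 3: ranking walks positions 3-5-2-1-4; Sigma is ranked above Beta even though Beta lies between Sigma and the peak Gamma on the axis — preferences dip and rise again. Not single-peaked.
Faction 4: ranking walks positions 2-4-1-5-3; Beta is ranked above Gamma even though Gamma lies between Beta and the peak Eta on the axis — preferences dip and rise again. Not single-peaked.
Faction 5 (peak Beta at position 4): ranking walks positions 4-3-2-5-1, expanding outward from the peak — single-peaked.
Faction 6 (peak Gamma at position 3): ranking walks positions 3-2-1-4-5, expanding outward from the peak — single-peaked.
Faction 1 violates single-peakedness, so the profile is not single-peaked on this axis.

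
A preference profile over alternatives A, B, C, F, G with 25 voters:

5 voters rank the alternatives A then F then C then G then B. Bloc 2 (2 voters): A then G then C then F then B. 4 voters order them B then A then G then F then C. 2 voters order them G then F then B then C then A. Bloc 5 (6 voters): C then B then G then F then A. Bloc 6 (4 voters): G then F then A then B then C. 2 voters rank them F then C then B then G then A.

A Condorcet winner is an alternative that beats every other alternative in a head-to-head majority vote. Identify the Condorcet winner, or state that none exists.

none

Head-to-head results (25 voters):
A vs B: 5+2+4 = 11 for A, 14 for B — B by 14–11.
A vs C: 15 to 10, A.
A vs F: A preferred on 5+2+4 = 11 ballots; F wins 14–11.
A vs G: 11 to 14, G.
B vs C: 4+2+4 = 10 for B, 15 for C — C by 15–10.
B vs F: 4+6 = 10 for B, 15 for F — F by 15–10.
B vs G: 12 to 13, G.
C vs F: 2+6 = 8 for C, 17 for F — F by 17–8.
C vs G: 13 to 12, C.
F vs G: F is ranked higher on 5+2 = 7 ballots, G on 18. G wins 18–7.
No alternative is unbeaten: A loses to B; B loses to C; C loses to A; F loses to G; G loses to C. In particular A beats C beats B beats A is a majority cycle — no Condorcet winner exists.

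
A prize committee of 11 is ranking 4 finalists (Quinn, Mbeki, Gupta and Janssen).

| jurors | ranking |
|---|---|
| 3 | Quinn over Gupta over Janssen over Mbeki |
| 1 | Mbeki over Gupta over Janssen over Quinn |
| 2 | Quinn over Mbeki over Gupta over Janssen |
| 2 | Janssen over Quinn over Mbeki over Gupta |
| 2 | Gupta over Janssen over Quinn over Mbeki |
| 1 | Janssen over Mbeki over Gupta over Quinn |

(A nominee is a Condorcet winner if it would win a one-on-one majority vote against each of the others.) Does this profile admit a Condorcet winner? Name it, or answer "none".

none

Head-to-head results (11 jurors):
Quinn–Mbeki: Quinn 9–2.
Quinn vs Gupta: Quinn, 7–4.
Quinn vs Janssen: Janssen, 6–5.
Mbeki vs Gupta: Mbeki, 6–5.
Mbeki vs Janssen: Janssen, 8–3.
Gupta vs Janssen: Gupta, 8–3.
Every nominee loses at least once (Quinn loses to Janssen; Mbeki loses to Quinn; Gupta loses to Quinn; Janssen loses to Gupta). The majority relation contains the cycle Quinn beats Gupta beats Janssen beats Quinn, so there is no Condorcet winner.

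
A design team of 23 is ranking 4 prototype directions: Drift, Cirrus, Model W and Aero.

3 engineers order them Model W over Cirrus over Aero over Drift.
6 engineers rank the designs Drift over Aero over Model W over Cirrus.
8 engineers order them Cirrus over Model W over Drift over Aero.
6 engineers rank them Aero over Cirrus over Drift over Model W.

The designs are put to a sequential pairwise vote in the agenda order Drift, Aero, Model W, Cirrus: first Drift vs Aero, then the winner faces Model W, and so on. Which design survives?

Cirrus

Round 1: Drift vs Aero — 14–9, Drift advances.
Round 2: Drift vs Model W — 12–11, Drift advances.
Round 3: Drift vs Cirrus — 6–17, Cirrus advances.
The agenda winner is Cirrus.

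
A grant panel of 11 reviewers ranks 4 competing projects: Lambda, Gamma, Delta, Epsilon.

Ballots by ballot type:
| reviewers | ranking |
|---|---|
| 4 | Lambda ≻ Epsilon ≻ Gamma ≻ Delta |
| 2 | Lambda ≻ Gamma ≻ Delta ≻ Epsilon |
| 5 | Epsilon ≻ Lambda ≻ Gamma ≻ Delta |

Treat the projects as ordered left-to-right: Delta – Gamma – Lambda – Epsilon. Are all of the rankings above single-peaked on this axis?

Axis positions: Delta=1, Gamma=2, Lambda=3, Epsilon=4.
Ballot type 1 (peak Lambda at position 3): ranking walks positions 3-4-2-1, expanding outward from the peak — single-peaked.
Ballot type 2 (peak Lambda at position 3): ranking walks positions 3-2-1-4, expanding outward from the peak — single-peaked.
Ballot type 3 (peak Epsilon at position 4): ranking walks positions 4-3-2-1, expanding outward from the peak — single-peaked.
Every ranking is single-peaked on this axis.

yes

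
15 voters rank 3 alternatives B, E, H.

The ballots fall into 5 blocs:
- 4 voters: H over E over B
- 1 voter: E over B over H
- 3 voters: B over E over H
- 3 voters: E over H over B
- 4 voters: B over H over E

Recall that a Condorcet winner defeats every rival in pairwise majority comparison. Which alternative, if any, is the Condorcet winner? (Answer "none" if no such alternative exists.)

Check each pair by majority over 15 ballots:
B vs E: E wins 8–7.
B vs H: B, 8–7.
E–H: H 8–7.
Each alternative drops at least one matchup (B loses to E; E loses to H; H loses to B); the cycle B → H → E → B rules out a Condorcet winner.

none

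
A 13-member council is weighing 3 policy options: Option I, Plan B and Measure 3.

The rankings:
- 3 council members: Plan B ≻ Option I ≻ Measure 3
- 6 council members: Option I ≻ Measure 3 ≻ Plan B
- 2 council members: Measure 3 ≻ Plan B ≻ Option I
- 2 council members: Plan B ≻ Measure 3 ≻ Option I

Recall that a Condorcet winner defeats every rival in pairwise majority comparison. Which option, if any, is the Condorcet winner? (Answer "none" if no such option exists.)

Head-to-head results (13 council members):
Option I vs Plan B: Plan B wins 7–6.
Option I–Measure 3: Option I 9–4.
Plan B vs Measure 3: Measure 3, 8–5.
Every option loses at least once (Option I loses to Plan B; Plan B loses to Measure 3; Measure 3 loses to Option I). The majority relation contains the cycle Option I → Measure 3 → Plan B → Option I, so there is no Condorcet winner.

none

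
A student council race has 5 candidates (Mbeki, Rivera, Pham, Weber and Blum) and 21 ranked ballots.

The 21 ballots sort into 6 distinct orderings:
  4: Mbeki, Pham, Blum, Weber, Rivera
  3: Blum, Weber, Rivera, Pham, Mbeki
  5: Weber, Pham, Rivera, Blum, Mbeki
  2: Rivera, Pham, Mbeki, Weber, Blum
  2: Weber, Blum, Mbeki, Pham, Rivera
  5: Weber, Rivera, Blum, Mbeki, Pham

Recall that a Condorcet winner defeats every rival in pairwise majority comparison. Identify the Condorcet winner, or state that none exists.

Pairwise majorities:
Mbeki vs Rivera: 4+2 = 6 for Mbeki, 15 for Rivera — Rivera by 15–6.
Mbeki vs Pham: Mbeki wins 11–10.
Mbeki vs Weber: Mbeki is ranked higher on 4+2 = 6 ballots, Weber on 15. Weber wins 15–6.
Mbeki vs Blum: Mbeki is ranked higher on 4+2 = 6 ballots, Blum on 15. Blum wins 15–6.
Rivera vs Pham: Pham wins 11–10.
Rivera vs Weber: Weber wins 19–2.
Rivera vs Blum: Rivera, 12–9.
Pham vs Weber: Weber wins 15–6.
Pham vs Blum: Pham wins 11–10.
Weber vs Blum: Weber, 14–7.
Only Weber has no losses; Weber is the Condorcet winner.

Weber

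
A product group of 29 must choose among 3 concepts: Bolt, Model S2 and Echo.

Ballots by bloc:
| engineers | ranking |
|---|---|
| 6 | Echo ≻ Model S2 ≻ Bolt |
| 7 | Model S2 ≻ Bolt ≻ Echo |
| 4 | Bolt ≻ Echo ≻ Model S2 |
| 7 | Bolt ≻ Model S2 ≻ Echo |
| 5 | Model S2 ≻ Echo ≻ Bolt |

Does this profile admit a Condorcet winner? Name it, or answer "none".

Model S2

Pairwise majorities:
Bolt vs Model S2: 11 to 18, Model S2.
Bolt vs Echo: Bolt, 18–11.
Model S2–Echo: Model S2 19–10.
Only Model S2 has no losses; Model S2 is the Condorcet winner.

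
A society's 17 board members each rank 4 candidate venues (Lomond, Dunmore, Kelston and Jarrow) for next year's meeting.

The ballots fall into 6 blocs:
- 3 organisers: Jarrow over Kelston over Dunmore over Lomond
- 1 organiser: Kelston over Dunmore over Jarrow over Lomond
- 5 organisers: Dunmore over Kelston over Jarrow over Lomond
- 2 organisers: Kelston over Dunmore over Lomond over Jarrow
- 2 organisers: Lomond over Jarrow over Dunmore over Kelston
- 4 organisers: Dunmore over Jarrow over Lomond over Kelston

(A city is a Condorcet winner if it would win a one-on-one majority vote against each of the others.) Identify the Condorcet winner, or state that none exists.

Dunmore

Check each pair by majority over 17 ballots:
Lomond vs Dunmore: Dunmore, 15–2.
Lomond–Kelston: Kelston 11–6.
Lomond–Jarrow: Jarrow 13–4.
Dunmore vs Kelston: Dunmore, 11–6.
Dunmore–Jarrow: Dunmore 12–5.
Kelston–Jarrow: Jarrow 9–8.
Dunmore wins every pairwise contest, so Dunmore is the Condorcet winner.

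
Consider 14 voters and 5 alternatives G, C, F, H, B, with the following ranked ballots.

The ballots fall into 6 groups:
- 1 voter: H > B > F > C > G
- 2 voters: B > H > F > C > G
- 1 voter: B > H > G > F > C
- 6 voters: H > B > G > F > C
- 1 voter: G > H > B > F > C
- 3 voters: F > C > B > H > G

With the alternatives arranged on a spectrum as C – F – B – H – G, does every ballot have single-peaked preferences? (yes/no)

yes

Axis positions: C=1, F=2, B=3, H=4, G=5.
Group 1 (peak H at position 4): ranking walks positions 4-3-2-1-5, expanding outward from the peak — single-peaked.
Group 2 (peak B at position 3): ranking walks positions 3-4-2-1-5, expanding outward from the peak — single-peaked.
Group 3 (peak B at position 3): ranking walks positions 3-4-5-2-1, expanding outward from the peak — single-peaked.
Group 4 (peak H at position 4): ranking walks positions 4-3-5-2-1, expanding outward from the peak — single-peaked.
Group 5 (peak G at position 5): ranking walks positions 5-4-3-2-1, expanding outward from the peak — single-peaked.
Group 6 (peak F at position 2): ranking walks positions 2-1-3-4-5, expanding outward from the peak — single-peaked.
Every ranking is single-peaked on this axis.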